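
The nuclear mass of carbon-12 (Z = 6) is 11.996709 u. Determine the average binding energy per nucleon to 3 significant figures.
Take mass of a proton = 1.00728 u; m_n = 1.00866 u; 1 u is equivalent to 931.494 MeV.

The nucleus contains 6 protons and 12 − 6 = 6 neutrons.
Σm = 6·m_p + 6·m_n = 6.04368 + 6.05196 = 12.09564 u
Mass defect Δm = 12.09564 − 11.996709 = 0.098931 u
Converting to energy: 0.098931 u × 931.494 MeV/u = 92.1536 MeV
Dividing by A = 12 gives 7.679 MeV per nucleon.

7.68 MeV/nucleon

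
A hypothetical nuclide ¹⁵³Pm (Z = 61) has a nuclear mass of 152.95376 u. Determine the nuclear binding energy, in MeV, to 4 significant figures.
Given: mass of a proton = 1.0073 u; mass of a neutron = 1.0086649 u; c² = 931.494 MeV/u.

With 61 protons and 92 neutrons (A = 153):
Total constituent mass: 61 × 1.0073 + 92 × 1.0086649 = 154.2424708 u
Mass defect Δm = 154.2424708 − 152.95376 = 1.2887108 u
Binding energy = Δm·c² = 1.2887108 × 931.494 MeV/u = 1200.43 MeV

1200 MeV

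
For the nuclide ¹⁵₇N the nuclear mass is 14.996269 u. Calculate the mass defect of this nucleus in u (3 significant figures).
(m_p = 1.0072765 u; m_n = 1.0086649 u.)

0.124 u

Total constituent mass: 7 × 1.0072765 + 8 × 1.0086649 = 15.1202547 u
Δm = 15.1202547 − 14.996269 = 0.1239857 u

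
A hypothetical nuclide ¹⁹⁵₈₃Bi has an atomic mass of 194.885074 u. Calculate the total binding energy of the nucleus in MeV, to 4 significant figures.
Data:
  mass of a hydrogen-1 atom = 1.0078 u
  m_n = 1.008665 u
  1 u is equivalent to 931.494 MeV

1614 MeV

Z = 83, so N = A − Z = 195 − 83 = 112.
Total constituent mass: 83 × 1.0078 + 112 × 1.008665 = 196.617880 u
Δm = 196.617880 − 194.885074 = 1.732806 u
E_B = 1.732806 × 931.494 = 1614.10 MeV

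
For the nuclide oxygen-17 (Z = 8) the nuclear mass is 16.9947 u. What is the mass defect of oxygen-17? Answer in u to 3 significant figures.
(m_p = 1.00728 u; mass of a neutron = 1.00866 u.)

0.141 u

The nucleus contains 8 protons and 17 − 8 = 9 neutrons.
Σm = 8·m_p + 9·m_n = 8.05824 + 9.07794 = 17.13618 u
Δm = 17.13618 − 16.9947 = 0.14148 u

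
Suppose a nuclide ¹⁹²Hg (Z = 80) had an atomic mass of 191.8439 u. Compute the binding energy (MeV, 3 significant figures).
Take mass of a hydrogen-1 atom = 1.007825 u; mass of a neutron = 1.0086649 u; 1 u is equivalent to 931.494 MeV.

1630 MeV

With 80 protons and 112 neutrons (A = 192):
Total constituent mass: 80 × 1.007825 + 112 × 1.0086649 = 193.5964688 u
Mass defect Δm = 193.5964688 − 191.8439 = 1.7525688 u
Binding energy = Δm·c² = 1.7525688 × 931.494 MeV/u = 1632.51 MeV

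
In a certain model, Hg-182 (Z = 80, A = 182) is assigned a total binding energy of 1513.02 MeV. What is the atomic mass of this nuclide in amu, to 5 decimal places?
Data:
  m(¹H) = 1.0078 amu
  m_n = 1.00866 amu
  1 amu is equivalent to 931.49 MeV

Mass defect = 1513.02 MeV / (931.49 MeV/amu) = 1.6243009 amu
Constituent mass = 80(1.0078) + 102(1.00866) = 183.50732 amu
Atomic mass = 183.50732 − 1.6243009 = 181.8830191 amu ≈ 181.88302 amu (to 5 decimal places)

181.88302 amu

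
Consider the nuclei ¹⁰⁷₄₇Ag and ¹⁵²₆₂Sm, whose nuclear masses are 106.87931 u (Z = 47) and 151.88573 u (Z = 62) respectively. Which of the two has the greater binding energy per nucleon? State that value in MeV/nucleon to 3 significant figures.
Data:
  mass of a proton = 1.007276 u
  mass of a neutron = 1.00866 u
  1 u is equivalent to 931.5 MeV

¹⁰⁷₄₇Ag: Σm = 47(1.007276) + 60(1.00866) = 107.861572 u; Δm = 0.982262 u; E_B = 914.98 MeV; E_B/A = 8.551 MeV
¹⁵²₆₂Sm: Σm = 62(1.007276) + 90(1.00866) = 153.230512 u; Δm = 1.344782 u; E_B = 1252.7 MeV; E_B/A = 8.241 MeV
¹⁰⁷₄₇Ag has the higher binding energy per nucleon, so it is the more tightly bound nucleus.

¹⁰⁷₄₇Ag; 8.55 MeV/nucleon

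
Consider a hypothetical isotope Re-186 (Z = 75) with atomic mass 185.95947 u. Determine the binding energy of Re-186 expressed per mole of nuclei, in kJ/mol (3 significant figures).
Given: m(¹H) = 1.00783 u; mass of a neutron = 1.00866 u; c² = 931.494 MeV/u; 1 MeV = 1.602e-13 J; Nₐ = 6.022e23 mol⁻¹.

1.43e+11 kJ/mol

The nucleus contains 75 protons and 186 − 75 = 111 neutrons.
Total constituent mass: 75 × 1.00783 + 111 × 1.00866 = 187.54851 u
Δm = 187.54851 − 185.95947 = 1.58904 u
E_B = 1.58904 × 931.494 = 1480.18 MeV
Per nucleus in joules: 1480.18 MeV × 1.602e-13 J/MeV = 2.3712e-10 J
Per mole: 2.3712e-10 J × 6.022e23 mol⁻¹ = 1.4279e+14 J/mol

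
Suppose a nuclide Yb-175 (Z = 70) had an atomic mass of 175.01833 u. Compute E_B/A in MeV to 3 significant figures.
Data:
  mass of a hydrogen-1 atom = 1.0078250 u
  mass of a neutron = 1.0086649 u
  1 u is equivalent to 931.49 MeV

The nucleus contains 70 protons and 175 − 70 = 105 neutrons.
Total constituent mass: 70 × 1.0078250 + 105 × 1.0086649 = 176.4575645 u
Mass defect Δm = 176.4575645 − 175.01833 = 1.4392345 u
Converting to energy: 1.4392345 u × 931.49 MeV/u = 1340.63 MeV
Per nucleon: 1340.63 / 175 = 7.661 MeV

7.66 MeV/nucleon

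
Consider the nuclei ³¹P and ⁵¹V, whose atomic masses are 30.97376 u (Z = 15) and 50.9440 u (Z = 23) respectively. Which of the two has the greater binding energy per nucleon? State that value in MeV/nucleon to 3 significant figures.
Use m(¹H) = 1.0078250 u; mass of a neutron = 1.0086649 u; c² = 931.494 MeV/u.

³¹P: Σm = 15(1.0078250) + 16(1.0086649) = 31.2560134 u; Δm = 0.2822534 u; E_B = 262.92 MeV; E_B/A = 8.481 MeV
⁵¹V: Σm = 23(1.0078250) + 28(1.0086649) = 51.4225922 u; Δm = 0.4785922 u; E_B = 445.81 MeV; E_B/A = 8.741 MeV
⁵¹V has the higher binding energy per nucleon, so it is the more tightly bound nucleus.

⁵¹V; 8.74 MeV/nucleon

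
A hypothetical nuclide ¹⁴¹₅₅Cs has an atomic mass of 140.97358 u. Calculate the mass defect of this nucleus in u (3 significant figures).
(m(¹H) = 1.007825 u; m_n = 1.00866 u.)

1.20 u

Z = 55, so N = A − Z = 141 − 55 = 86.
Σm = 55·m(¹H) + 86·m_n = 55.430375 + 86.74476 = 142.175135 u
The mass defect is 142.175135 − 140.97358 = 1.201555 u.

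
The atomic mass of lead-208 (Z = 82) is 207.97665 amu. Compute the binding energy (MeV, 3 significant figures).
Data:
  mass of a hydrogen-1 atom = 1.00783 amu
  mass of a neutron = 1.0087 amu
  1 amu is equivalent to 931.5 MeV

With 82 protons and 126 neutrons (A = 208):
Total constituent mass: 82 × 1.00783 + 126 × 1.0087 = 209.73826 amu
Δm = 209.73826 − 207.97665 = 1.76161 amu
Converting to energy: 1.76161 amu × 931.5 MeV/amu = 1640.94 MeV

1640 MeV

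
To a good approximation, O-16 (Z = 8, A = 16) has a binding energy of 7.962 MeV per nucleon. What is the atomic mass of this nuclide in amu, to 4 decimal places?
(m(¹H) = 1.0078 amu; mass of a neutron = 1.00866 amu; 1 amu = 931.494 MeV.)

15.9949 amu

Total binding energy = 16 × 7.962 = 127.392 MeV
Mass defect = 127.392 MeV / (931.494 MeV/amu) = 0.136761 amu
Constituent mass = 8(1.0078) + 8(1.00866) = 16.13168 amu
Atomic mass = 16.13168 − 0.136761 = 15.994919 amu ≈ 15.9949 amu (to 4 decimal places)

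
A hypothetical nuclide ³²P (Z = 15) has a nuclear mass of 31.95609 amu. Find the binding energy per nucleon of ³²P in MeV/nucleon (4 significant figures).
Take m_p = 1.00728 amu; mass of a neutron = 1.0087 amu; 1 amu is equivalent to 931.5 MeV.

8.762 MeV/nucleon

Total constituent mass: 15 × 1.00728 + 17 × 1.0087 = 32.25710 amu
The mass defect is 32.25710 − 31.95609 = 0.30101 amu.
Converting to energy: 0.30101 amu × 931.5 MeV/amu = 280.391 MeV
BE/A = 280.391 MeV / 32 = 8.762 MeV/nucleon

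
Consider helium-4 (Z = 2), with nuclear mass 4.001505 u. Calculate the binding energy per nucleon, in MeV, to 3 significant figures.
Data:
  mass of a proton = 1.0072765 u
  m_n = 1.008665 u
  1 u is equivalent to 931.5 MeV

Σm = 2·m_p + 2·m_n = 2.0145530 + 2.017330 = 4.0318830 u
The mass defect is 4.0318830 − 4.001505 = 0.0303780 u.
E_B = 0.0303780 × 931.5 = 28.2971 MeV
Per nucleon: 28.2971 / 4 = 7.074 MeV

7.07 MeV/nucleon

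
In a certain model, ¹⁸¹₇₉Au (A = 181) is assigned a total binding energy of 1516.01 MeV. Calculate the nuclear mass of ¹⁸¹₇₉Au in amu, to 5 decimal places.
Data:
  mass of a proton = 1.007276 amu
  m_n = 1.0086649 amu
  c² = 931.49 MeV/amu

180.83111 amu

Mass defect = 1516.01 MeV / (931.49 MeV/amu) = 1.6275108 amu
Constituent mass = 79(1.007276) + 102(1.0086649) = 182.4586238 amu
Nuclear mass = 182.4586238 − 1.6275108 = 180.8311130 amu ≈ 180.83111 amu (to 5 decimal places)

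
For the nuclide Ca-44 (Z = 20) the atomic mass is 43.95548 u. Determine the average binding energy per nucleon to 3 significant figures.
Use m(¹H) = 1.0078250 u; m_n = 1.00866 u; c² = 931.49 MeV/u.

8.66 MeV/nucleon

Total constituent mass: 20 × 1.0078250 + 24 × 1.00866 = 44.3643400 u
Mass defect Δm = 44.3643400 − 43.95548 = 0.4088600 u
Binding energy = Δm·c² = 0.4088600 × 931.49 MeV/u = 380.849 MeV
BE/A = 380.849 MeV / 44 = 8.656 MeV/nucleon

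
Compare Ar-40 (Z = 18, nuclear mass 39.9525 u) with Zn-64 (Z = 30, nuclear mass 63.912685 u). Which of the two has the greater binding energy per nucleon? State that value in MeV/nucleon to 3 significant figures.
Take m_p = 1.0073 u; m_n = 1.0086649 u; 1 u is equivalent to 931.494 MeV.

Ar-40: Σm = 18(1.0073) + 22(1.0086649) = 40.3220278 u; Δm = 0.3695278 u; E_B = 344.21 MeV; E_B/A = 8.605 MeV
Zn-64: Σm = 30(1.0073) + 34(1.0086649) = 64.5136066 u; Δm = 0.6009216 u; E_B = 559.75 MeV; E_B/A = 8.746 MeV
Zn-64 has the higher binding energy per nucleon, so it is the more tightly bound nucleus.

Zn-64; 8.75 MeV/nucleon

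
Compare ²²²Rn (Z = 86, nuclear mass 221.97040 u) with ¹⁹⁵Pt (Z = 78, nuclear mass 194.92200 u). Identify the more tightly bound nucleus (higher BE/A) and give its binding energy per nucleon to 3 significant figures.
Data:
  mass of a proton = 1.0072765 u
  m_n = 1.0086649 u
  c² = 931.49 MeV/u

¹⁹⁵Pt; 7.93 MeV/nucleon

²²²Rn: Σm = 86(1.0072765) + 136(1.0086649) = 223.8042054 u; Δm = 1.8338054 u; E_B = 1708.17 MeV; E_B/A = 7.694 MeV
¹⁹⁵Pt: Σm = 78(1.0072765) + 117(1.0086649) = 196.5813603 u; Δm = 1.6593603 u; E_B = 1545.7 MeV; E_B/A = 7.927 MeV
¹⁹⁵Pt has the higher binding energy per nucleon, so it is the more tightly bound nucleus.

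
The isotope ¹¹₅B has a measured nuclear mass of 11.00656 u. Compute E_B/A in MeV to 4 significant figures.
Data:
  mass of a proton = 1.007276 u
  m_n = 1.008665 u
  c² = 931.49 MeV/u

The nucleus contains 5 protons and 11 − 5 = 6 neutrons.
Mass of separated nucleons = 5(1.007276) + 6(1.008665) = 5.036380 + 6.051990 = 11.088370 u
Δm = 11.088370 − 11.00656 = 0.081810 u
E_B = 0.081810 × 931.49 = 76.2052 MeV
Dividing by A = 11 gives 6.928 MeV per nucleon.

6.928 MeV/nucleon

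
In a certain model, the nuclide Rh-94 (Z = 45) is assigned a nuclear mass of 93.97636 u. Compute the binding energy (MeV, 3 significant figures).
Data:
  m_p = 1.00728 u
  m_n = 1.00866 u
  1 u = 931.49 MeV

The nucleus contains 45 protons and 94 − 45 = 49 neutrons.
Σm = 45·m_p + 49·m_n = 45.32760 + 49.42434 = 94.75194 u
Mass defect Δm = 94.75194 − 93.97636 = 0.77558 u
Converting to energy: 0.77558 u × 931.49 MeV/u = 722.445 MeV

722 MeV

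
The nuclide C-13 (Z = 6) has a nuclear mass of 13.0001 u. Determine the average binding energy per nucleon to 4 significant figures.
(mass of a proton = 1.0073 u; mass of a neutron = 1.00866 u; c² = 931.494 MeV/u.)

Σm = 6·m_p + 7·m_n = 6.0438 + 7.06062 = 13.10442 u
The mass defect is 13.10442 − 13.0001 = 0.10432 u.
Binding energy = Δm·c² = 0.10432 × 931.494 MeV/u = 97.1735 MeV
BE/A = 97.1735 MeV / 13 = 7.475 MeV/nucleon

7.475 MeV/nucleon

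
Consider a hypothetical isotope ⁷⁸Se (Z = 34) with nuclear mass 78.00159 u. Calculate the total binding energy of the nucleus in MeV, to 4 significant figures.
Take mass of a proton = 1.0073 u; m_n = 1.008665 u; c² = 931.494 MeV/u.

Mass of separated nucleons = 34(1.0073) + 44(1.008665) = 34.2482 + 44.381260 = 78.629460 u
The mass defect is 78.629460 − 78.00159 = 0.627870 u.
E_B = 0.627870 × 931.494 = 584.857 MeV

584.9 MeV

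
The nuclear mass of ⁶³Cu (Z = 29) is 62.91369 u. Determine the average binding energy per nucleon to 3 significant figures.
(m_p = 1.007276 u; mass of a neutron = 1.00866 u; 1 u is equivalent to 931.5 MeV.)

8.75 MeV/nucleon

With 29 protons and 34 neutrons (A = 63):
Total constituent mass: 29 × 1.007276 + 34 × 1.00866 = 63.505444 u
Mass defect Δm = 63.505444 − 62.91369 = 0.591754 u
Converting to energy: 0.591754 u × 931.5 MeV/u = 551.219 MeV
Dividing by A = 63 gives 8.750 MeV per nucleon.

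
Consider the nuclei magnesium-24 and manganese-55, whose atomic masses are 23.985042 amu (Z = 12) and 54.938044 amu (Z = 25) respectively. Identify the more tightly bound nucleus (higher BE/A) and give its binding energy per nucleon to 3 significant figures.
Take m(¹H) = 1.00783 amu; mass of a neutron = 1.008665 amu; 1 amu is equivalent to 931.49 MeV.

manganese-55; 8.77 MeV/nucleon

magnesium-24: Σm = 12(1.00783) + 12(1.008665) = 24.197940 amu; Δm = 0.212898 amu; E_B = 198.31 MeV; E_B/A = 8.263 MeV
manganese-55: Σm = 25(1.00783) + 30(1.008665) = 55.455700 amu; Δm = 0.517656 amu; E_B = 482.19 MeV; E_B/A = 8.767 MeV
manganese-55 has the higher binding energy per nucleon, so it is the more tightly bound nucleus.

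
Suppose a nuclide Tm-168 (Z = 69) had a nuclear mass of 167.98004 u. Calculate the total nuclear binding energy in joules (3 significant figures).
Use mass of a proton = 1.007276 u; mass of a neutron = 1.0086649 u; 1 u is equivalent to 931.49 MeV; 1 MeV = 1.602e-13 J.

Z = 69, so N = A − Z = 168 − 69 = 99.
Mass of separated nucleons = 69(1.007276) + 99(1.0086649) = 69.502044 + 99.8578251 = 169.3598691 u
Mass defect Δm = 169.3598691 − 167.98004 = 1.3798291 u
E_B = 1.3798291 × 931.49 = 1285.30 MeV
In joules: 1285.30 MeV × 1.602e-13 J/MeV = 2.0591e-10 J

2.06e-10 J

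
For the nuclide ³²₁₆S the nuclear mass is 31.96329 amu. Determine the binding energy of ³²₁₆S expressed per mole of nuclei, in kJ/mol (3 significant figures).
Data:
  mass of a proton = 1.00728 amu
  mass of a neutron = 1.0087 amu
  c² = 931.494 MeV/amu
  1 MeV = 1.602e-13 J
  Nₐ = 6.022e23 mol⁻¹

2.63e+10 kJ/mol

Σm = 16·m_p + 16·m_n = 16.11648 + 16.1392 = 32.25568 amu
The mass defect is 32.25568 − 31.96329 = 0.29239 amu.
Converting to energy: 0.29239 amu × 931.494 MeV/amu = 272.360 MeV
Per nucleus in joules: 272.360 MeV × 1.602e-13 J/MeV = 4.3632e-11 J
Per mole: 4.3632e-11 J × 6.022e23 mol⁻¹ = 2.6275e+13 J/mol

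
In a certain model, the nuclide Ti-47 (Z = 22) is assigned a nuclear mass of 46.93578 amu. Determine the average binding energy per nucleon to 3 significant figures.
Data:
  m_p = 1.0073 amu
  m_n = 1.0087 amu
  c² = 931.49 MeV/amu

8.77 MeV/nucleon

Σm = 22·m_p + 25·m_n = 22.1606 + 25.2175 = 47.3781 amu
The mass defect is 47.3781 − 46.93578 = 0.44232 amu.
Converting to energy: 0.44232 amu × 931.49 MeV/amu = 412.017 MeV
Per nucleon: 412.017 / 47 = 8.766 MeV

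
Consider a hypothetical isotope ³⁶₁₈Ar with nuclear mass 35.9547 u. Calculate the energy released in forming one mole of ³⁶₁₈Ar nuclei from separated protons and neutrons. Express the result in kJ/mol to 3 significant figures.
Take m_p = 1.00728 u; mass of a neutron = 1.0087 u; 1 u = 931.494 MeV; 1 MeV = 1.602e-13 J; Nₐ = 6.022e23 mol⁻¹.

2.99e+10 kJ/mol

Mass of separated nucleons = 18(1.00728) + 18(1.0087) = 18.13104 + 18.1566 = 36.28764 u
Δm = 36.28764 − 35.9547 = 0.33294 u
Converting to energy: 0.33294 u × 931.494 MeV/u = 310.132 MeV
Per nucleus in joules: 310.132 MeV × 1.602e-13 J/MeV = 4.9683e-11 J
Per mole: 4.9683e-11 J × 6.022e23 mol⁻¹ = 2.9919e+13 J/mol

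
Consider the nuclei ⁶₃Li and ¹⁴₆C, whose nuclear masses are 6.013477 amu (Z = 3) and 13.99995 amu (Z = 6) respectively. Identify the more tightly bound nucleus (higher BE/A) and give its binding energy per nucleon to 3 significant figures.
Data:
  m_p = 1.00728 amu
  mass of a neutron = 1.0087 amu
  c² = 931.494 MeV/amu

¹⁴₆C; 7.54 MeV/nucleon

⁶₃Li: Σm = 3(1.00728) + 3(1.0087) = 6.04794 amu; Δm = 0.034463 amu; E_B = 32.102 MeV; E_B/A = 5.350 MeV
¹⁴₆C: Σm = 6(1.00728) + 8(1.0087) = 14.11328 amu; Δm = 0.11333 amu; E_B = 105.566 MeV; E_B/A = 7.540 MeV
¹⁴₆C has the higher binding energy per nucleon, so it is the more tightly bound nucleus.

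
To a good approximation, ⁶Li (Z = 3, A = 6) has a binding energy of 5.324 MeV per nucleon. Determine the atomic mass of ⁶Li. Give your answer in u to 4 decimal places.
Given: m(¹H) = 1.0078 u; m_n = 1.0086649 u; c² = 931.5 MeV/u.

Total binding energy = 6 × 5.324 = 31.944 MeV
Mass defect = 31.944 MeV / (931.5 MeV/u) = 0.034293 u
Constituent mass = 3(1.0078) + 3(1.0086649) = 6.0493947 u
Atomic mass = 6.0493947 − 0.034293 = 6.0151017 u ≈ 6.0151 u (to 4 decimal places)

6.0151 u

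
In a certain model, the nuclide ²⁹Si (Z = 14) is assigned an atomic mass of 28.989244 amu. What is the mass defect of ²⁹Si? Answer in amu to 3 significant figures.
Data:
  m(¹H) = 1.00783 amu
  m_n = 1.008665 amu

The nucleus contains 14 protons and 29 − 14 = 15 neutrons.
Σm = 14·m(¹H) + 15·m_n = 14.10962 + 15.129975 = 29.239595 amu
Δm = 29.239595 − 28.989244 = 0.250351 amu

0.250 amu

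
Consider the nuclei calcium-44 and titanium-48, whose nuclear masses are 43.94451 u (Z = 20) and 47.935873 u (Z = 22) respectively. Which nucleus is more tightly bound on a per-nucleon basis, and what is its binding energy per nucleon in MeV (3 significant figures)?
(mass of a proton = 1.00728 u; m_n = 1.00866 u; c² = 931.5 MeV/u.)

calcium-44: Σm = 20(1.00728) + 24(1.00866) = 44.35344 u; Δm = 0.40893 u; E_B = 380.92 MeV; E_B/A = 8.657 MeV
titanium-48: Σm = 22(1.00728) + 26(1.00866) = 48.38532 u; Δm = 0.449447 u; E_B = 418.66 MeV; E_B/A = 8.722 MeV
titanium-48 has the higher binding energy per nucleon, so it is the more tightly bound nucleus.

titanium-48; 8.72 MeV/nucleon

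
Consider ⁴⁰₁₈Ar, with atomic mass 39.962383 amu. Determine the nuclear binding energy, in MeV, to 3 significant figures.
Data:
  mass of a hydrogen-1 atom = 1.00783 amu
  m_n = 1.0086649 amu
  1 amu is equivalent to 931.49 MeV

Z = 18, so N = A − Z = 40 − 18 = 22.
Mass of separated nucleons = 18(1.00783) + 22(1.0086649) = 18.14094 + 22.1906278 = 40.3315678 amu
Δm = 40.3315678 − 39.962383 = 0.3691848 amu
Binding energy = Δm·c² = 0.3691848 × 931.49 MeV/amu = 343.892 MeV

344 MeV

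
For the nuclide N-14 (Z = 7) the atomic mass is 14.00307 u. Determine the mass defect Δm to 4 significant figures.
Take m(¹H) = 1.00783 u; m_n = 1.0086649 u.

With 7 protons and 7 neutrons (A = 14):
Σm = 7·m(¹H) + 7·m_n = 7.05481 + 7.0606543 = 14.1154643 u
Mass defect Δm = 14.1154643 − 14.00307 = 0.1123943 u

0.1124 u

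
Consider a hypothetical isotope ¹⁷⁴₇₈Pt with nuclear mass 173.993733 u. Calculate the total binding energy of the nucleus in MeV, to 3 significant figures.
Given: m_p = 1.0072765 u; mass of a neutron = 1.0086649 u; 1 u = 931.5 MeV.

1310 MeV

Total constituent mass: 78 × 1.0072765 + 96 × 1.0086649 = 175.3993974 u
Δm = 175.3993974 − 173.993733 = 1.4056644 u
Binding energy = Δm·c² = 1.4056644 × 931.5 MeV/u = 1309.38 MeV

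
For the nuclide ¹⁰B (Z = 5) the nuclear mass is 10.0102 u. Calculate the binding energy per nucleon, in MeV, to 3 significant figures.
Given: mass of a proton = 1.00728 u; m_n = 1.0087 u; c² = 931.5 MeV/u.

Total constituent mass: 5 × 1.00728 + 5 × 1.0087 = 10.07990 u
The mass defect is 10.07990 − 10.0102 = 0.06970 u.
Binding energy = Δm·c² = 0.06970 × 931.5 MeV/u = 64.9256 MeV
Dividing by A = 10 gives 6.493 MeV per nucleon.

6.49 MeV/nucleon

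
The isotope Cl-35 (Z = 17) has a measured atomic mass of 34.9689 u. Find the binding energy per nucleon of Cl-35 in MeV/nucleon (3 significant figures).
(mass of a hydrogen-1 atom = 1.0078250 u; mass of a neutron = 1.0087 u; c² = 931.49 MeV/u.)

8.54 MeV/nucleon

Mass of separated nucleons = 17(1.0078250) + 18(1.0087) = 17.1330250 + 18.1566 = 35.2896250 u
The mass defect is 35.2896250 − 34.9689 = 0.3207250 u.
Binding energy = Δm·c² = 0.3207250 × 931.49 MeV/u = 298.752 MeV
BE/A = 298.752 MeV / 35 = 8.536 MeV/nucleon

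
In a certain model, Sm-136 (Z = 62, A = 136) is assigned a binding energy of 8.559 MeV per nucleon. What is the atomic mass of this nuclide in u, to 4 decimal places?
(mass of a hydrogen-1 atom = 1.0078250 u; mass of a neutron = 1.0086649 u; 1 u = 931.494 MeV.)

135.8767 u

Total binding energy = 136 × 8.559 = 1164.024 MeV
Mass defect = 1164.024 MeV / (931.494 MeV/u) = 1.249631 u
Constituent mass = 62(1.0078250) + 74(1.0086649) = 137.1263526 u
Atomic mass = 137.1263526 − 1.249631 = 135.8767216 u ≈ 135.8767 u (to 4 decimal places)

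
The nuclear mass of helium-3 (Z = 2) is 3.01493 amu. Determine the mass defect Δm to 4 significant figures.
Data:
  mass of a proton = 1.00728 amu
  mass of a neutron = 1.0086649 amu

0.008295 amu

Total constituent mass: 2 × 1.00728 + 1 × 1.0086649 = 3.0232249 amu
Mass defect Δm = 3.0232249 − 3.01493 = 0.0082949 amu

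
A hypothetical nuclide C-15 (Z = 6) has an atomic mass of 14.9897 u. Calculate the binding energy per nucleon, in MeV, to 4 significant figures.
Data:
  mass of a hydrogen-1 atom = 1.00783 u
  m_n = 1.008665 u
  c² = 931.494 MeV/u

8.400 MeV/nucleon

With 6 protons and 9 neutrons (A = 15):
Total constituent mass: 6 × 1.00783 + 9 × 1.008665 = 15.124965 u
The mass defect is 15.124965 − 14.9897 = 0.135265 u.
E_B = 0.135265 × 931.494 = 125.999 MeV
Per nucleon: 125.999 / 15 = 8.400 MeV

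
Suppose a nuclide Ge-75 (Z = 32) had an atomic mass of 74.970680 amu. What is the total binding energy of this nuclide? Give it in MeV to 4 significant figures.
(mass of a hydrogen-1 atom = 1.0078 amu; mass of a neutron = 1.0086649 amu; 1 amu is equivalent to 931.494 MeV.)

606.9 MeV

The nucleus contains 32 protons and 75 − 32 = 43 neutrons.
Mass of separated nucleons = 32(1.0078) + 43(1.0086649) = 32.2496 + 43.3725907 = 75.6221907 amu
Δm = 75.6221907 − 74.970680 = 0.6515107 amu
Converting to energy: 0.6515107 amu × 931.494 MeV/amu = 606.878 MeV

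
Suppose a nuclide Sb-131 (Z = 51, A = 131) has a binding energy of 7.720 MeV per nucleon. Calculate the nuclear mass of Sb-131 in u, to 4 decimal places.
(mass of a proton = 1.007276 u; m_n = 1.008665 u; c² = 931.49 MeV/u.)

130.9786 u

Total binding energy = 131 × 7.720 = 1011.320 MeV
Mass defect = 1011.320 MeV / (931.49 MeV/u) = 1.085701 u
Constituent mass = 51(1.007276) + 80(1.008665) = 132.064276 u
Nuclear mass = 132.064276 − 1.085701 = 130.978575 u ≈ 130.9786 u (to 4 decimal places)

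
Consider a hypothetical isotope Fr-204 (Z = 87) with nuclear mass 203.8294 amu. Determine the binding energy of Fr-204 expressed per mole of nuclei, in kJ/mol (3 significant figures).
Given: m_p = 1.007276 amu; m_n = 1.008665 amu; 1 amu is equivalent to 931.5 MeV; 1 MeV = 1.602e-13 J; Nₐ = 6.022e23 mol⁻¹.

Z = 87, so N = A − Z = 204 − 87 = 117.
Mass of separated nucleons = 87(1.007276) + 117(1.008665) = 87.633012 + 118.013805 = 205.646817 amu
Mass defect Δm = 205.646817 − 203.8294 = 1.817417 amu
E_B = 1.817417 × 931.5 = 1692.92 MeV
Per nucleus in joules: 1692.92 MeV × 1.602e-13 J/MeV = 2.7121e-10 J
Per mole: 2.7121e-10 J × 6.022e23 mol⁻¹ = 1.6332e+14 J/mol

1.63e+11 kJ/mol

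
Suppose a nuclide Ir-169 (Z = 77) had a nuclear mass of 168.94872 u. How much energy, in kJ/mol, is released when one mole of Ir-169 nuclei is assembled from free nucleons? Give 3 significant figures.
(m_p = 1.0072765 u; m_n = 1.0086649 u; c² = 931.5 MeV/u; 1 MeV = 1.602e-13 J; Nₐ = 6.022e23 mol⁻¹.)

Z = 77, so N = A − Z = 169 − 77 = 92.
Mass of separated nucleons = 77(1.0072765) + 92(1.0086649) = 77.5602905 + 92.7971708 = 170.3574613 u
Mass defect Δm = 170.3574613 − 168.94872 = 1.4087413 u
Binding energy = Δm·c² = 1.4087413 × 931.5 MeV/u = 1312.24 MeV
Per nucleus in joules: 1312.24 MeV × 1.602e-13 J/MeV = 2.1022e-10 J
Per mole: 2.1022e-10 J × 6.022e23 mol⁻¹ = 1.2659e+14 J/mol

1.27e+11 kJ/mol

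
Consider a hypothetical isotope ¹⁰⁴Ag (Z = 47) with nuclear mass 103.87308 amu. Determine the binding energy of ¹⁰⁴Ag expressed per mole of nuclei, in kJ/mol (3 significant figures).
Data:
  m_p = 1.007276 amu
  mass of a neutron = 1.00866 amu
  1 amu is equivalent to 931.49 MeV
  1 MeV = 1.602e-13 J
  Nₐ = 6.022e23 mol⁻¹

Z = 47, so N = A − Z = 104 − 47 = 57.
Σm = 47·m_p + 57·m_n = 47.341972 + 57.49362 = 104.835592 amu
The mass defect is 104.835592 − 103.87308 = 0.962512 amu.
E_B = 0.962512 × 931.49 = 896.570 MeV
Per nucleus in joules: 896.570 MeV × 1.602e-13 J/MeV = 1.4363e-10 J
Per mole: 1.4363e-10 J × 6.022e23 mol⁻¹ = 8.6494e+13 J/mol

8.65e+10 kJ/mol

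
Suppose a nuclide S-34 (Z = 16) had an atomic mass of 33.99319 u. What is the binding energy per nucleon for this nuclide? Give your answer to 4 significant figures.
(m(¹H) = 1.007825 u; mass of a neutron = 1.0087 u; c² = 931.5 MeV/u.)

Z = 16, so N = A − Z = 34 − 16 = 18.
Total constituent mass: 16 × 1.007825 + 18 × 1.0087 = 34.281800 u
Mass defect Δm = 34.281800 − 33.99319 = 0.288610 u
E_B = 0.288610 × 931.5 = 268.840 MeV
BE/A = 268.840 MeV / 34 = 7.907 MeV/nucleon

7.907 MeV/nucleon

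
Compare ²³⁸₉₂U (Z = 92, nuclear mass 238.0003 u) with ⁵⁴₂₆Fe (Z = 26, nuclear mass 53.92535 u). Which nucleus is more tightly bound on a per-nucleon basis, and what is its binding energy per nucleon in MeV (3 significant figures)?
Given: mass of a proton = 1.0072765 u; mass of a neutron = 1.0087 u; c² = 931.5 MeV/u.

²³⁸₉₂U: Σm = 92(1.0072765) + 146(1.0087) = 239.9396380 u; Δm = 1.9393380 u; E_B = 1806.5 MeV; E_B/A = 7.590 MeV
⁵⁴₂₆Fe: Σm = 26(1.0072765) + 28(1.0087) = 54.4327890 u; Δm = 0.5074390 u; E_B = 472.68 MeV; E_B/A = 8.753 MeV
⁵⁴₂₆Fe has the higher binding energy per nucleon, so it is the more tightly bound nucleus.

⁵⁴₂₆Fe; 8.75 MeV/nucleon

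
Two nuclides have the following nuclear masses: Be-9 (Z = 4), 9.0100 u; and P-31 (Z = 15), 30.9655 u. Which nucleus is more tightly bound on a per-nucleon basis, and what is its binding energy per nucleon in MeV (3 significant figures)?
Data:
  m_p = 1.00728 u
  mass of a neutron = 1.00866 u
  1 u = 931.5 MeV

Be-9: Σm = 4(1.00728) + 5(1.00866) = 9.07242 u; Δm = 0.06242 u; E_B = 58.144 MeV; E_B/A = 6.460 MeV
P-31: Σm = 15(1.00728) + 16(1.00866) = 31.24776 u; Δm = 0.28226 u; E_B = 262.925 MeV; E_B/A = 8.481 MeV
P-31 has the higher binding energy per nucleon, so it is the more tightly bound nucleus.

P-31; 8.48 MeV/nucleon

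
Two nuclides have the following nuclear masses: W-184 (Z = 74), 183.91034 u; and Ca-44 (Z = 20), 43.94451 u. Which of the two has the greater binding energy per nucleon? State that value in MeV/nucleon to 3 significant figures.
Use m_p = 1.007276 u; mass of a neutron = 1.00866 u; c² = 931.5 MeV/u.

W-184: Σm = 74(1.007276) + 110(1.00866) = 185.491024 u; Δm = 1.580684 u; E_B = 1472.4 MeV; E_B/A = 8.002 MeV
Ca-44: Σm = 20(1.007276) + 24(1.00866) = 44.353360 u; Δm = 0.408850 u; E_B = 380.844 MeV; E_B/A = 8.656 MeV
Ca-44 has the higher binding energy per nucleon, so it is the more tightly bound nucleus.

Ca-44; 8.66 MeV/nucleon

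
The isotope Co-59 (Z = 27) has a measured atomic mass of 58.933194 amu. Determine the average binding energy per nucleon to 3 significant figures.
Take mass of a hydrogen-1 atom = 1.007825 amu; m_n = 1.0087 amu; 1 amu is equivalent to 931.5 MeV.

8.79 MeV/nucleon

Z = 27, so N = A − Z = 59 − 27 = 32.
Σm = 27·m(¹H) + 32·m_n = 27.211275 + 32.2784 = 59.489675 amu
The mass defect is 59.489675 − 58.933194 = 0.556481 amu.
E_B = 0.556481 × 931.5 = 518.362 MeV
Per nucleon: 518.362 / 59 = 8.786 MeV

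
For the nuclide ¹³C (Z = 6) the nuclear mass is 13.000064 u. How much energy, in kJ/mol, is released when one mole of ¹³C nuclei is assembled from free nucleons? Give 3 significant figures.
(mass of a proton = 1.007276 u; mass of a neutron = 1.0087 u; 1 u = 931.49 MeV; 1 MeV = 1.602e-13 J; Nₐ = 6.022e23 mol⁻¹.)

Mass of separated nucleons = 6(1.007276) + 7(1.0087) = 6.043656 + 7.0609 = 13.104556 u
Δm = 13.104556 − 13.000064 = 0.104492 u
Binding energy = Δm·c² = 0.104492 × 931.49 MeV/u = 97.3333 MeV
Per nucleus in joules: 97.3333 MeV × 1.602e-13 J/MeV = 1.5593e-11 J
Per mole: 1.5593e-11 J × 6.022e23 mol⁻¹ = 9.3901e+12 J/mol

9.39e+09 kJ/mol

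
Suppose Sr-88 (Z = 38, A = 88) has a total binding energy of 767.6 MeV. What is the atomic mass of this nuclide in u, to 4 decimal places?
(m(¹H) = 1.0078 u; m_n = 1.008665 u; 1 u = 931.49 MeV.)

Mass defect = 767.6 MeV / (931.49 MeV/u) = 0.824056 u
Constituent mass = 38(1.0078) + 50(1.008665) = 88.729650 u
Atomic mass = 88.729650 − 0.824056 = 87.905594 u ≈ 87.9056 u (to 4 decimal places)

87.9056 u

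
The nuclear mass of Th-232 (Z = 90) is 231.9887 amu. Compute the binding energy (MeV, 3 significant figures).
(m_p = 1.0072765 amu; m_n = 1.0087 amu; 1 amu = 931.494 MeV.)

1770 MeV

With 90 protons and 142 neutrons (A = 232):
Mass of separated nucleons = 90(1.0072765) + 142(1.0087) = 90.6548850 + 143.2354 = 233.8902850 amu
The mass defect is 233.8902850 − 231.9887 = 1.9015850 amu.
E_B = 1.9015850 × 931.494 = 1771.32 MeV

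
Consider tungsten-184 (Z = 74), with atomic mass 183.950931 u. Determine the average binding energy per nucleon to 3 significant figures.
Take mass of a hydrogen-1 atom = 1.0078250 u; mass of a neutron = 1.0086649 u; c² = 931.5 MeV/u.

Z = 74, so N = A − Z = 184 − 74 = 110.
Total constituent mass: 74 × 1.0078250 + 110 × 1.0086649 = 185.5321890 u
Mass defect Δm = 185.5321890 − 183.950931 = 1.5812580 u
Converting to energy: 1.5812580 u × 931.5 MeV/u = 1472.94 MeV
Per nucleon: 1472.94 / 184 = 8.005 MeV

8.01 MeV/nucleon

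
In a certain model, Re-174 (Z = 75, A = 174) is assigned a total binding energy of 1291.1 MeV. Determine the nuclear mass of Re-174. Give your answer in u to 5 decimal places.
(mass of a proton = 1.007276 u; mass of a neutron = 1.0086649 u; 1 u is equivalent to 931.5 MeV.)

Mass defect = 1291.1 MeV / (931.5 MeV/u) = 1.3860440 u
Constituent mass = 75(1.007276) + 99(1.0086649) = 175.4035251 u
Nuclear mass = 175.4035251 − 1.3860440 = 174.0174811 u ≈ 174.01748 u (to 5 decimal places)

174.01748 u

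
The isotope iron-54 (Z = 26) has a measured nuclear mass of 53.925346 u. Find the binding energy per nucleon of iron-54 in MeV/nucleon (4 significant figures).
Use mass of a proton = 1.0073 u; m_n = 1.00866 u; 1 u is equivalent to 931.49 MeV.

8.745 MeV/nucleon

Mass of separated nucleons = 26(1.0073) + 28(1.00866) = 26.1898 + 28.24248 = 54.43228 u
The mass defect is 54.43228 − 53.925346 = 0.506934 u.
Converting to energy: 0.506934 u × 931.49 MeV/u = 472.204 MeV
Dividing by A = 54 gives 8.745 MeV per nucleon.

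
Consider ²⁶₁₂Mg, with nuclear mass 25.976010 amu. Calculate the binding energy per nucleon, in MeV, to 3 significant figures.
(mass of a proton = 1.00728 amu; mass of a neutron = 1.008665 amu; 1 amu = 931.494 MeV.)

Mass of separated nucleons = 12(1.00728) + 14(1.008665) = 12.08736 + 14.121310 = 26.208670 amu
Δm = 26.208670 − 25.976010 = 0.232660 amu
E_B = 0.232660 × 931.494 = 216.721 MeV
Per nucleon: 216.721 / 26 = 8.335 MeV

8.34 MeV/nucleon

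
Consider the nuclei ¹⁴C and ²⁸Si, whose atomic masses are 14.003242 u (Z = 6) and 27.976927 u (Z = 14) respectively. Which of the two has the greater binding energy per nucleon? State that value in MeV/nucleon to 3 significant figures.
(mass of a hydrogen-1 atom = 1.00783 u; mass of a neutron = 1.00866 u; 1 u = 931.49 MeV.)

²⁸Si; 8.45 MeV/nucleon

¹⁴C: Σm = 6(1.00783) + 8(1.00866) = 14.11626 u; Δm = 0.113018 u; E_B = 105.28 MeV; E_B/A = 7.520 MeV
²⁸Si: Σm = 14(1.00783) + 14(1.00866) = 28.23086 u; Δm = 0.253933 u; E_B = 236.54 MeV; E_B/A = 8.448 MeV
²⁸Si has the higher binding energy per nucleon, so it is the more tightly bound nucleus.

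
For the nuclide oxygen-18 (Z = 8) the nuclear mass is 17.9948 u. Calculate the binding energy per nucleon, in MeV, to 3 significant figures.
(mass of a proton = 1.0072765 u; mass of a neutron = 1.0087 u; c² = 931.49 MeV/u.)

Z = 8, so N = A − Z = 18 − 8 = 10.
Mass of separated nucleons = 8(1.0072765) + 10(1.0087) = 8.0582120 + 10.0870 = 18.1452120 u
Mass defect Δm = 18.1452120 − 17.9948 = 0.1504120 u
Binding energy = Δm·c² = 0.1504120 × 931.49 MeV/u = 140.107 MeV
Per nucleon: 140.107 / 18 = 7.784 MeV

7.78 MeV/nucleon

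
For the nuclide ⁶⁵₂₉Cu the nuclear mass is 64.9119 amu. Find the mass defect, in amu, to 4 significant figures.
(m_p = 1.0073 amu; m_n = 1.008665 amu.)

With 29 protons and 36 neutrons (A = 65):
Total constituent mass: 29 × 1.0073 + 36 × 1.008665 = 65.523640 amu
Δm = 65.523640 − 64.9119 = 0.611740 amu

0.6117 amu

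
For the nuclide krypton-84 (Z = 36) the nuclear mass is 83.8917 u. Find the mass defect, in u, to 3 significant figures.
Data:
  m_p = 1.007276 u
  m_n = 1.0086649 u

With 36 protons and 48 neutrons (A = 84):
Σm = 36·m_p + 48·m_n = 36.261936 + 48.4159152 = 84.6778512 u
Mass defect Δm = 84.6778512 − 83.8917 = 0.7861512 u

0.786 u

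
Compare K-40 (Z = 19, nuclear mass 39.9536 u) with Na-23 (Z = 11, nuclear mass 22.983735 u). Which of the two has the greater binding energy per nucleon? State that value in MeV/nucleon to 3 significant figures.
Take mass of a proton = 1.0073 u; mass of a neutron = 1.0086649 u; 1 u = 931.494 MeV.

K-40; 8.55 MeV/nucleon

K-40: Σm = 19(1.0073) + 21(1.0086649) = 40.3206629 u; Δm = 0.3670629 u; E_B = 341.92 MeV; E_B/A = 8.548 MeV
Na-23: Σm = 11(1.0073) + 12(1.0086649) = 23.1842788 u; Δm = 0.2005438 u; E_B = 186.81 MeV; E_B/A = 8.122 MeV
K-40 has the higher binding energy per nucleon, so it is the more tightly bound nucleus.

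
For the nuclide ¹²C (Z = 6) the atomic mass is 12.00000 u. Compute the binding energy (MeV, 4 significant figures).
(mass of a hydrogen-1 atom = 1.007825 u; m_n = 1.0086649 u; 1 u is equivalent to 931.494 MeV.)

Total constituent mass: 6 × 1.007825 + 6 × 1.0086649 = 12.0989394 u
Mass defect Δm = 12.0989394 − 12.00000 = 0.0989394 u
Binding energy = Δm·c² = 0.0989394 × 931.494 MeV/u = 92.1615 MeV

92.16 MeV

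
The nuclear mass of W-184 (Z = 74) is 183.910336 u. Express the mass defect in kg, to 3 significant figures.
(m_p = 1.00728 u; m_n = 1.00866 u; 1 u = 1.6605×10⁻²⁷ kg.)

Z = 74, so N = A − Z = 184 − 74 = 110.
Mass of separated nucleons = 74(1.00728) + 110(1.00866) = 74.53872 + 110.95260 = 185.49132 u
Δm = 185.49132 − 183.910336 = 1.580984 u
In SI units: 1.580984 u × 1.6605×10⁻²⁷ kg/u = 2.6252e-27 kg

2.63e-27 kg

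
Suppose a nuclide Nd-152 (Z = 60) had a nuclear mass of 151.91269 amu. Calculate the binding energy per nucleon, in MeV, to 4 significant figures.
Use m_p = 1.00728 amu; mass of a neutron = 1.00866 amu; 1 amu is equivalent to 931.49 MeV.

8.094 MeV/nucleon

Σm = 60·m_p + 92·m_n = 60.43680 + 92.79672 = 153.23352 amu
The mass defect is 153.23352 − 151.91269 = 1.32083 amu.
Converting to energy: 1.32083 amu × 931.49 MeV/amu = 1230.34 MeV
BE/A = 1230.34 MeV / 152 = 8.094 MeV/nucleon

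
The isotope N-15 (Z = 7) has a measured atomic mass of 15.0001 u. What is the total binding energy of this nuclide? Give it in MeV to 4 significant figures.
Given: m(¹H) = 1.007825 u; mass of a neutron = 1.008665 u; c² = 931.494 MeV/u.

With 7 protons and 8 neutrons (A = 15):
Σm = 7·m(¹H) + 8·m_n = 7.054775 + 8.069320 = 15.124095 u
Mass defect Δm = 15.124095 − 15.0001 = 0.123995 u
Binding energy = Δm·c² = 0.123995 × 931.494 MeV/u = 115.501 MeV

115.5 MeV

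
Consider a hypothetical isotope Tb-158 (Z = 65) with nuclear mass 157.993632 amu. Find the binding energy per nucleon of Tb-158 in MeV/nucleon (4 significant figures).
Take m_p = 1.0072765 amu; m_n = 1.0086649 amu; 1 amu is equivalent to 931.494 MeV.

7.577 MeV/nucleon

Total constituent mass: 65 × 1.0072765 + 93 × 1.0086649 = 159.2788082 amu
The mass defect is 159.2788082 − 157.993632 = 1.2851762 amu.
E_B = 1.2851762 × 931.494 = 1197.13 MeV
Per nucleon: 1197.13 / 158 = 7.577 MeV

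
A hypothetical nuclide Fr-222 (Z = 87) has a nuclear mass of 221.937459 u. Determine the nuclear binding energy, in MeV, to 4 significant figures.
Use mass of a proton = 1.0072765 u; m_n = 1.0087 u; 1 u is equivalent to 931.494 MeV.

1742 MeV

Z = 87, so N = A − Z = 222 − 87 = 135.
Mass of separated nucleons = 87(1.0072765) + 135(1.0087) = 87.6330555 + 136.1745 = 223.8075555 u
Mass defect Δm = 223.8075555 − 221.937459 = 1.8700965 u
Binding energy = Δm·c² = 1.8700965 × 931.494 MeV/u = 1741.98 MeV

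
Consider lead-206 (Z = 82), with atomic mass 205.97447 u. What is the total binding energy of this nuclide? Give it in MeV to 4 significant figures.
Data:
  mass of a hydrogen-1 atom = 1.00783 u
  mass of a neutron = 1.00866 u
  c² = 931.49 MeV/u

With 82 protons and 124 neutrons (A = 206):
Mass of separated nucleons = 82(1.00783) + 124(1.00866) = 82.64206 + 125.07384 = 207.71590 u
Mass defect Δm = 207.71590 − 205.97447 = 1.74143 u
Converting to energy: 1.74143 u × 931.49 MeV/u = 1622.12 MeV

1622 MeV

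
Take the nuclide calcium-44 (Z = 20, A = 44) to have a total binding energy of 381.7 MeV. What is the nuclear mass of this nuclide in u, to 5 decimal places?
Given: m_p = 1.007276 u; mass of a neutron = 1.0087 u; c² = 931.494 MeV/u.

Mass defect = 381.7 MeV / (931.494 MeV/u) = 0.4097718 u
Constituent mass = 20(1.007276) + 24(1.0087) = 44.354320 u
Nuclear mass = 44.354320 − 0.4097718 = 43.9445482 u ≈ 43.94455 u (to 5 decimal places)

43.94455 u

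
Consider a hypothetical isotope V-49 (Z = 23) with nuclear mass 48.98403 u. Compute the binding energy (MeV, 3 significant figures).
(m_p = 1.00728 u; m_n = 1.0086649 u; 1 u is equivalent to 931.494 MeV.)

Σm = 23·m_p + 26·m_n = 23.16744 + 26.2252874 = 49.3927274 u
The mass defect is 49.3927274 − 48.98403 = 0.4086974 u.
E_B = 0.4086974 × 931.494 = 380.699 MeV

381 MeV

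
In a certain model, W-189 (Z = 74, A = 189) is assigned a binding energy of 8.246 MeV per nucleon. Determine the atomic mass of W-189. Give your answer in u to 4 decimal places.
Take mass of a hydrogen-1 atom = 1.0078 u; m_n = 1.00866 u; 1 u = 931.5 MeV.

188.9000 u

Total binding energy = 189 × 8.246 = 1558.494 MeV
Mass defect = 1558.494 MeV / (931.5 MeV/u) = 1.673101 u
Constituent mass = 74(1.0078) + 115(1.00866) = 190.57310 u
Atomic mass = 190.57310 − 1.673101 = 188.899999 u ≈ 188.9000 u (to 4 decimal places)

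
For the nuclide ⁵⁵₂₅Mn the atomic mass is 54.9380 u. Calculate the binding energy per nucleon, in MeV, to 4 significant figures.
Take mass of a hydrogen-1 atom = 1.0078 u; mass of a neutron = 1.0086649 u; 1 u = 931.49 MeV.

8.755 MeV/nucleon

Σm = 25·m(¹H) + 30·m_n = 25.1950 + 30.2599470 = 55.4549470 u
Δm = 55.4549470 − 54.9380 = 0.5169470 u
Binding energy = Δm·c² = 0.5169470 × 931.49 MeV/u = 481.531 MeV
BE/A = 481.531 MeV / 55 = 8.755 MeV/nucleon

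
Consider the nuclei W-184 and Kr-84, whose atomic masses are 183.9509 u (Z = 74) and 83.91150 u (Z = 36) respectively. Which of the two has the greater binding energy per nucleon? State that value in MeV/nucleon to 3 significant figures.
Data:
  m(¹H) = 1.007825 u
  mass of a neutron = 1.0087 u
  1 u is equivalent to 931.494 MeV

Kr-84; 8.74 MeV/nucleon

W-184: Σm = 74(1.007825) + 110(1.0087) = 185.536050 u; Δm = 1.585150 u; E_B = 1476.56 MeV; E_B/A = 8.0248 MeV
Kr-84: Σm = 36(1.007825) + 48(1.0087) = 84.699300 u; Δm = 0.787800 u; E_B = 733.83 MeV; E_B/A = 8.736 MeV
Kr-84 has the higher binding energy per nucleon, so it is the more tightly bound nucleus.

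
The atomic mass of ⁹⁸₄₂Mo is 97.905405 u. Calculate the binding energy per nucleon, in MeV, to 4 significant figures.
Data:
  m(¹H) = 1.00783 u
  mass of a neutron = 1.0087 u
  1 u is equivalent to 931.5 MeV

Mass of separated nucleons = 42(1.00783) + 56(1.0087) = 42.32886 + 56.4872 = 98.81606 u
Mass defect Δm = 98.81606 − 97.905405 = 0.910655 u
E_B = 0.910655 × 931.5 = 848.275 MeV
BE/A = 848.275 MeV / 98 = 8.656 MeV/nucleon

8.656 MeV/nucleon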